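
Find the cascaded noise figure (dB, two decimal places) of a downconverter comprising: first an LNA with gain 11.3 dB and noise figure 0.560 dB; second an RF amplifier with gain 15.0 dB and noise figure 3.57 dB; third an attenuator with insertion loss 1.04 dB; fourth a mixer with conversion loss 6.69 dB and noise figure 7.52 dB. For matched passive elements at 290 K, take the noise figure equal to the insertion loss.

Convert to linear (a loss of L dB is a gain of −L dB): F_i = 10^(NF_i/10), G_i = 10^(G_i,dB/10)
  Stage 1: F_1 = 10^(0.560/10) = 1.138, G_1 = 10^(11.3/10) = 13.49
  Stage 2: F_2 = 10^(3.57/10) = 2.275, G_2 = 10^(15.0/10) = 31.62
  Stage 3: F_3 = 10^(1.04/10) = 1.271, G_3 = 10^(−1.04/10) = 0.7870
  Stage 4: F_4 = 10^(7.52/10) = 5.649, G_4 = 10^(−6.69/10) = 0.2143
Friis cascade:
  F = 1.138 + (2.275 − 1)/13.49 + (1.271 − 1)/426.6 + (5.649 − 1)/335.7 = 1.247
NF = 10 log₁₀(1.247) = 0.96 dB

0.96 dB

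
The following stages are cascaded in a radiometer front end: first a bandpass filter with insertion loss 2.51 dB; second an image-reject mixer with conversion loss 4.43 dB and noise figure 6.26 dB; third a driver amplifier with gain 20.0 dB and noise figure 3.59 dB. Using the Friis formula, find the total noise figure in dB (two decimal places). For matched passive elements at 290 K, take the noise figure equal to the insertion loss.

Convert to linear (a loss of L dB is a gain of −L dB): F_i = 10^(NF_i/10), G_i = 10^(G_i,dB/10)
  Stage 1: F_1 = 10^(2.51/10) = 1.782, G_1 = 10^(−2.51/10) = 0.5610
  Stage 2: F_2 = 10^(6.26/10) = 4.227, G_2 = 10^(−4.43/10) = 0.3606
  Stage 3: F_3 = 10^(3.59/10) = 2.286, G_3 = 10^(20.0/10) = 100.0
Friis cascade:
  F = 1.782 + (4.227 − 1)/0.5610 + (2.286 − 1)/0.2023 = 13.89
NF = 10 log₁₀(13.89) = 11.43 dB

11.43 dB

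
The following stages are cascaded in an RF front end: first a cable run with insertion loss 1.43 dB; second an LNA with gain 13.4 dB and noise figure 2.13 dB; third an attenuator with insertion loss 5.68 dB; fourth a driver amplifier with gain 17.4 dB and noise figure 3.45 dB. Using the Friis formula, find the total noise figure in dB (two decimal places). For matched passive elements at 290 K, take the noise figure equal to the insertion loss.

Convert to linear (a loss of L dB is a gain of −L dB): F_i = 10^(NF_i/10), G_i = 10^(G_i,dB/10)
  Stage 1: F_1 = 10^(1.43/10) = 1.390, G_1 = 10^(−1.43/10) = 0.7194
  Stage 2: F_2 = 10^(2.13/10) = 1.633, G_2 = 10^(13.4/10) = 21.88
  Stage 3: F_3 = 10^(5.68/10) = 3.698, G_3 = 10^(−5.68/10) = 0.2704
  Stage 4: F_4 = 10^(3.45/10) = 2.213, G_4 = 10^(17.4/10) = 54.95
Friis cascade:
  F = 1.390 + (1.633 − 1)/0.7194 + (3.698 − 1)/15.74 + (2.213 − 1)/4.256 = 2.726
NF = 10 log₁₀(2.726) = 4.36 dB

4.36 dB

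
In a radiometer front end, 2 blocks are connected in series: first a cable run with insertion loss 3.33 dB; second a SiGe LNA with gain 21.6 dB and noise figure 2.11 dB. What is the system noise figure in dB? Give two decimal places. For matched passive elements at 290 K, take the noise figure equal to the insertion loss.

5.44 dB

Convert to linear (a loss of L dB is a gain of −L dB): F_i = 10^(NF_i/10), G_i = 10^(G_i,dB/10)
  Stage 1: F_1 = 10^(3.33/10) = 2.153, G_1 = 10^(−3.33/10) = 0.4645
  Stage 2: F_2 = 10^(2.11/10) = 1.626, G_2 = 10^(21.6/10) = 144.5
Friis cascade:
  F = 2.153 + (1.626 − 1)/0.4645 = 3.499
NF = 10 log₁₀(3.499) = 5.44 dB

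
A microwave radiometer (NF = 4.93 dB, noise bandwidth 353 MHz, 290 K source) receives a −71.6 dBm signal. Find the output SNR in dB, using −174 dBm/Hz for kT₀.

12.0 dB

Noise floor: N = −174 + 10 log₁₀(B) + NF
10 log₁₀(3.53×10⁸) = 85.48 dB
N = −174 + 85.48 + 4.93 = −83.59 dBm
SNR = P_sig − N = −71.6 − (−83.59) = 11.99 dB → 12.0 dB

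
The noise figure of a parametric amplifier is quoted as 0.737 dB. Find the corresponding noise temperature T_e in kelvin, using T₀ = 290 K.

F = 10^(0.737/10) = 1.18495
T_e = (F − 1)·T₀ = (1.18495 − 1) × 290 = 53.6 K

53.6 K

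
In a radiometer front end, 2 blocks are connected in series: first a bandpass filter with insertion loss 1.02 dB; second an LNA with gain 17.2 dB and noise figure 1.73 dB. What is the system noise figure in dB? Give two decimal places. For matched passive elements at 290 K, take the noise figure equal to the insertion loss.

Convert to linear (a loss of L dB is a gain of −L dB): F_i = 10^(NF_i/10), G_i = 10^(G_i,dB/10)
  Stage 1: F_1 = 10^(1.02/10) = 1.265, G_1 = 10^(−1.02/10) = 0.7907
  Stage 2: F_2 = 10^(1.73/10) = 1.489, G_2 = 10^(17.2/10) = 52.48
Friis cascade:
  F = 1.265 + (1.489 − 1)/0.7907 = 1.884
NF = 10 log₁₀(1.884) = 2.75 dB

2.75 dB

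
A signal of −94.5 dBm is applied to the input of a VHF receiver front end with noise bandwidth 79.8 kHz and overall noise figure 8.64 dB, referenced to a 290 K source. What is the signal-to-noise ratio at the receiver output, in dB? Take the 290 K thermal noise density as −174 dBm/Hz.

Noise floor: N = −174 + 10 log₁₀(B) + NF
10 log₁₀(7.98×10⁴) = 49.02 dB
N = −174 + 49.02 + 8.64 = −116.34 dBm
SNR = P_sig − N = −94.5 − (−116.34) = 21.84 dB → 21.8 dB

21.8 dB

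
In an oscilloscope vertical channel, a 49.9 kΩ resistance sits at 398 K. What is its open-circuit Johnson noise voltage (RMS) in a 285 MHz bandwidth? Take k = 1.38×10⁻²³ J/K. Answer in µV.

559 µV

V_n = √(4kTRB)
4kTRB = 4 × 1.38×10⁻²³ × 398 × 4.99×10⁴ × 2.85×10⁸ = 3.12×10⁻⁷ V²
V_n = √(3.12×10⁻⁷) = 5.59×10⁻⁴ V = 559 µV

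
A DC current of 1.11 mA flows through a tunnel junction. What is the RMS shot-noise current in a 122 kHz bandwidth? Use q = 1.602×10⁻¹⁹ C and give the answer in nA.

I_n = √(2qI·B)
2qI·B = 2 × 1.602×10⁻¹⁹ × 1.11×10⁻³ × 1.22×10⁵ = 4.34×10⁻¹⁷ A²
I_n = √(4.34×10⁻¹⁷) = 6.59×10⁻⁹ A = 6.59 nA

6.59 nA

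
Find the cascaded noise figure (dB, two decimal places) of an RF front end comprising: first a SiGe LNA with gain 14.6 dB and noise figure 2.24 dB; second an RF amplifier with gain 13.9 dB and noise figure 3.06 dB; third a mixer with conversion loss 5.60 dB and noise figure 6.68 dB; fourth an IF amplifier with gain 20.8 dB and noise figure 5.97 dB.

Convert to linear (a loss of L dB is a gain of −L dB): F_i = 10^(NF_i/10), G_i = 10^(G_i,dB/10)
  Stage 1: F_1 = 10^(2.24/10) = 1.675, G_1 = 10^(14.6/10) = 28.84
  Stage 2: F_2 = 10^(3.06/10) = 2.023, G_2 = 10^(13.9/10) = 24.55
  Stage 3: F_3 = 10^(6.68/10) = 4.656, G_3 = 10^(−5.60/10) = 0.2754
  Stage 4: F_4 = 10^(5.97/10) = 3.954, G_4 = 10^(20.8/10) = 120.2
Friis cascade:
  F = 1.675 + (2.023 − 1)/28.84 + (4.656 − 1)/707.9 + (3.954 − 1)/195.0 = 1.731
NF = 10 log₁₀(1.731) = 2.38 dB

2.38 dB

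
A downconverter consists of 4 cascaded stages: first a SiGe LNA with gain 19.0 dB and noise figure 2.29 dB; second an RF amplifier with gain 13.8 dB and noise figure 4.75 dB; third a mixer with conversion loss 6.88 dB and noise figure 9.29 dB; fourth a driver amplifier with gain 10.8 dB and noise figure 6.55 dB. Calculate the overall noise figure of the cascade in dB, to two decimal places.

2.39 dB

Convert to linear (a loss of L dB is a gain of −L dB): F_i = 10^(NF_i/10), G_i = 10^(G_i,dB/10)
  Stage 1: F_1 = 10^(2.29/10) = 1.694, G_1 = 10^(19.0/10) = 79.43
  Stage 2: F_2 = 10^(4.75/10) = 2.985, G_2 = 10^(13.8/10) = 23.99
  Stage 3: F_3 = 10^(9.29/10) = 8.492, G_3 = 10^(−6.88/10) = 0.2051
  Stage 4: F_4 = 10^(6.55/10) = 4.519, G_4 = 10^(10.8/10) = 12.02
Friis cascade:
  F = 1.694 + (2.985 − 1)/79.43 + (8.492 − 1)/1905 + (4.519 − 1)/390.8 = 1.732
NF = 10 log₁₀(1.732) = 2.39 dB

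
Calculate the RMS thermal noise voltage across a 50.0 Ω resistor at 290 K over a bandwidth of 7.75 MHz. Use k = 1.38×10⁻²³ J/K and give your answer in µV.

V_n = √(4kTRB)
4kTRB = 4 × 1.38×10⁻²³ × 290 × 5.00×10¹ × 7.75×10⁶ = 6.20×10⁻¹² V²
V_n = √(6.20×10⁻¹²) = 2.49×10⁻⁶ V = 2.49 µV

2.49 µV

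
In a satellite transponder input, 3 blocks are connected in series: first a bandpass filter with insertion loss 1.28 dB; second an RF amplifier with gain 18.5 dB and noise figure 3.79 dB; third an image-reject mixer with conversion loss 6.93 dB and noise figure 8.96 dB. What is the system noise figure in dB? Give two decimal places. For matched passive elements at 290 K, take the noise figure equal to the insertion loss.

5.24 dB

Convert to linear (a loss of L dB is a gain of −L dB): F_i = 10^(NF_i/10), G_i = 10^(G_i,dB/10)
  Stage 1: F_1 = 10^(1.28/10) = 1.343, G_1 = 10^(−1.28/10) = 0.7447
  Stage 2: F_2 = 10^(3.79/10) = 2.393, G_2 = 10^(18.5/10) = 70.79
  Stage 3: F_3 = 10^(8.96/10) = 7.870, G_3 = 10^(−6.93/10) = 0.2028
Friis cascade:
  F = 1.343 + (2.393 − 1)/0.7447 + (7.870 − 1)/52.72 = 3.344
NF = 10 log₁₀(3.344) = 5.24 dB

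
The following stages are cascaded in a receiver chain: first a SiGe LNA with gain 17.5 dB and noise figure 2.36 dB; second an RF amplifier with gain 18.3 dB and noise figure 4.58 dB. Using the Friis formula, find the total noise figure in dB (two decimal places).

Convert to linear (a loss of L dB is a gain of −L dB): F_i = 10^(NF_i/10), G_i = 10^(G_i,dB/10)
  Stage 1: F_1 = 10^(2.36/10) = 1.722, G_1 = 10^(17.5/10) = 56.23
  Stage 2: F_2 = 10^(4.58/10) = 2.871, G_2 = 10^(18.3/10) = 67.61
Friis cascade:
  F = 1.722 + (2.871 − 1)/56.23 = 1.755
NF = 10 log₁₀(1.755) = 2.44 dB

2.44 dB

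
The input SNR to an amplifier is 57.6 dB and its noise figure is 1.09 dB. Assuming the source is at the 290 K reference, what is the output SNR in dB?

56.51 dB

By definition F = SNR_in/SNR_out, so in dB: SNR_out = SNR_in − NF
SNR_out = 57.6 − 1.09 = 56.51 dB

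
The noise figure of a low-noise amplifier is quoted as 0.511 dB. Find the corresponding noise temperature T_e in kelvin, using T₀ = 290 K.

F = 10^(0.511/10) = 1.12486
T_e = (F − 1)·T₀ = (1.12486 − 1) × 290 = 36.2 K

36.2 K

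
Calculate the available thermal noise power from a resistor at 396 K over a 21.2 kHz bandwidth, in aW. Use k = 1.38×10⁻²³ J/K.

116 aW

P_n = kTB = 1.38×10⁻²³ × 396 × 2.12×10⁴ = 1.16×10⁻¹⁶ W = 116 aW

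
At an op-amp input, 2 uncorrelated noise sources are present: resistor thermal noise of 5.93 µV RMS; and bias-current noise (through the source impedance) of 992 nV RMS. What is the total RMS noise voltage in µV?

Uncorrelated sources add in power (mean-square): V_tot = √(ΣV_i²)
V_tot = √[(5.93×10⁻⁶)² + (9.92×10⁻⁷)²] = 6.01×10⁻⁶ V = 6.01 µV

6.01 µV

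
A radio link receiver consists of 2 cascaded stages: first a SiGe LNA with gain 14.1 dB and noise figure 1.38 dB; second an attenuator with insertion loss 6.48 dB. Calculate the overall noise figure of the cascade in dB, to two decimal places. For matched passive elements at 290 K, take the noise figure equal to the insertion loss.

1.78 dB

Convert to linear (a loss of L dB is a gain of −L dB): F_i = 10^(NF_i/10), G_i = 10^(G_i,dB/10)
  Stage 1: F_1 = 10^(1.38/10) = 1.374, G_1 = 10^(14.1/10) = 25.70
  Stage 2: F_2 = 10^(6.48/10) = 4.446, G_2 = 10^(−6.48/10) = 0.2249
Friis cascade:
  F = 1.374 + (4.446 − 1)/25.70 = 1.508
NF = 10 log₁₀(1.508) = 1.78 dB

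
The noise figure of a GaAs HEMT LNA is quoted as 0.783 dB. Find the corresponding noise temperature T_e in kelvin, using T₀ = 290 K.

F = 10^(0.783/10) = 1.19757
T_e = (F − 1)·T₀ = (1.19757 − 1) × 290 = 57.3 K

57.3 K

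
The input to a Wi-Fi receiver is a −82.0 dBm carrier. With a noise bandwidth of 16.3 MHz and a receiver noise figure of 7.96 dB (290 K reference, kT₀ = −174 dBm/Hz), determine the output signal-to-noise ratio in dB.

Noise floor: N = −174 + 10 log₁₀(B) + NF
10 log₁₀(1.63×10⁷) = 72.12 dB
N = −174 + 72.12 + 7.96 = −93.92 dBm
SNR = P_sig − N = −82.0 − (−93.92) = 11.92 dB → 11.9 dB

11.9 dB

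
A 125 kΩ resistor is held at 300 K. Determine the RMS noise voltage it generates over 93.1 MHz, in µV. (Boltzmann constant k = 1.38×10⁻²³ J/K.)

V_n = √(4kTRB)
4kTRB = 4 × 1.38×10⁻²³ × 300 × 1.25×10⁵ × 9.31×10⁷ = 1.93×10⁻⁷ V²
V_n = √(1.93×10⁻⁷) = 4.39×10⁻⁴ V = 439 µV

439 µV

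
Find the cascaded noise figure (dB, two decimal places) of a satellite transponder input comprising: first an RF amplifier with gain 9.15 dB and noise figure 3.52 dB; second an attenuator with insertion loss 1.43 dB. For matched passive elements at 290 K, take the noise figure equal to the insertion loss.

3.61 dB

Convert to linear (a loss of L dB is a gain of −L dB): F_i = 10^(NF_i/10), G_i = 10^(G_i,dB/10)
  Stage 1: F_1 = 10^(3.52/10) = 2.249, G_1 = 10^(9.15/10) = 8.222
  Stage 2: F_2 = 10^(1.43/10) = 1.390, G_2 = 10^(−1.43/10) = 0.7194
Friis cascade:
  F = 2.249 + (1.390 − 1)/8.222 = 2.296
NF = 10 log₁₀(2.296) = 3.61 dB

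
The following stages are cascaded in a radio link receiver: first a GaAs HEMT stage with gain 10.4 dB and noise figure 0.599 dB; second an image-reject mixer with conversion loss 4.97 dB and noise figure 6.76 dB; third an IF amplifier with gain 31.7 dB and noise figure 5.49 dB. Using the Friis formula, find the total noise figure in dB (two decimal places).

3.46 dB

Convert to linear (a loss of L dB is a gain of −L dB): F_i = 10^(NF_i/10), G_i = 10^(G_i,dB/10)
  Stage 1: F_1 = 10^(0.599/10) = 1.148, G_1 = 10^(10.4/10) = 10.96
  Stage 2: F_2 = 10^(6.76/10) = 4.742, G_2 = 10^(−4.97/10) = 0.3184
  Stage 3: F_3 = 10^(5.49/10) = 3.540, G_3 = 10^(31.7/10) = 1479
Friis cascade:
  F = 1.148 + (4.742 − 1)/10.96 + (3.540 − 1)/3.491 = 2.217
NF = 10 log₁₀(2.217) = 3.46 dB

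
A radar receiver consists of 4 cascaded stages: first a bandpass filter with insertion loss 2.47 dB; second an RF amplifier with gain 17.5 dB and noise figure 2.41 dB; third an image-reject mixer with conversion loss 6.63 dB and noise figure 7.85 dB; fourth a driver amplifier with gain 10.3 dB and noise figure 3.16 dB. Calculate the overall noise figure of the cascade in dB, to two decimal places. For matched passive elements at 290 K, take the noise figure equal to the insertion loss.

Convert to linear (a loss of L dB is a gain of −L dB): F_i = 10^(NF_i/10), G_i = 10^(G_i,dB/10)
  Stage 1: F_1 = 10^(2.47/10) = 1.766, G_1 = 10^(−2.47/10) = 0.5662
  Stage 2: F_2 = 10^(2.41/10) = 1.742, G_2 = 10^(17.5/10) = 56.23
  Stage 3: F_3 = 10^(7.85/10) = 6.095, G_3 = 10^(−6.63/10) = 0.2173
  Stage 4: F_4 = 10^(3.16/10) = 2.070, G_4 = 10^(10.3/10) = 10.72
Friis cascade:
  F = 1.766 + (1.742 − 1)/0.5662 + (6.095 − 1)/31.84 + (2.070 − 1)/6.918 = 3.391
NF = 10 log₁₀(3.391) = 5.30 dB

5.30 dB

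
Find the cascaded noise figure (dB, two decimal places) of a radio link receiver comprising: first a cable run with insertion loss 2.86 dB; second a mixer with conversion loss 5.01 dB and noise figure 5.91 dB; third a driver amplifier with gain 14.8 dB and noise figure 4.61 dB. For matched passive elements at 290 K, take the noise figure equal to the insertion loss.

Convert to linear (a loss of L dB is a gain of −L dB): F_i = 10^(NF_i/10), G_i = 10^(G_i,dB/10)
  Stage 1: F_1 = 10^(2.86/10) = 1.932, G_1 = 10^(−2.86/10) = 0.5176
  Stage 2: F_2 = 10^(5.91/10) = 3.899, G_2 = 10^(−5.01/10) = 0.3155
  Stage 3: F_3 = 10^(4.61/10) = 2.891, G_3 = 10^(14.8/10) = 30.20
Friis cascade:
  F = 1.932 + (3.899 − 1)/0.5176 + (2.891 − 1)/0.1633 = 19.11
NF = 10 log₁₀(19.11) = 12.81 dB

12.81 dB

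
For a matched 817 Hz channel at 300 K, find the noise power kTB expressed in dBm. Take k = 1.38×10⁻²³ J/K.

P_n = kTB = 1.38×10⁻²³ × 300 × 8.17×10² = 3.38×10⁻¹⁸ W
In dBm: 10 log₁₀(3.38×10⁻¹⁸ / 10⁻³) = −144.7 dBm

−144.7 dBm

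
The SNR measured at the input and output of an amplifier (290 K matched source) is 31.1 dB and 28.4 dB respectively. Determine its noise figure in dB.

NF (dB) = SNR_in(dB) − SNR_out(dB) when the source is at T₀
NF = 31.1 − 28.4 = 2.7 dB

2.7 dB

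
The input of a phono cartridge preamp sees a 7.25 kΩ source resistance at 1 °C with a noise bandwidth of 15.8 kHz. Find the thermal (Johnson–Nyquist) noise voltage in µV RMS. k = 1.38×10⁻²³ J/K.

T = 1 °C + 273.15 = 274.15 K
V_n = √(4kTRB)
4kTRB = 4 × 1.38×10⁻²³ × 274.15 × 7.25×10³ × 1.58×10⁴ = 1.73×10⁻¹² V²
V_n = √(1.73×10⁻¹²) = 1.32×10⁻⁶ V = 1.32 µV

1.32 µV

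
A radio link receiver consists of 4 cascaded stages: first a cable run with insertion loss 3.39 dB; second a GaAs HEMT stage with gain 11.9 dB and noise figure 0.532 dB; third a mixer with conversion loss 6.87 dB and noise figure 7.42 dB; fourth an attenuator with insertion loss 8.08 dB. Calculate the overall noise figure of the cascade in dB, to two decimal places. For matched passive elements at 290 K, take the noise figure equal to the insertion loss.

8.34 dB

Convert to linear (a loss of L dB is a gain of −L dB): F_i = 10^(NF_i/10), G_i = 10^(G_i,dB/10)
  Stage 1: F_1 = 10^(3.39/10) = 2.183, G_1 = 10^(−3.39/10) = 0.4581
  Stage 2: F_2 = 10^(0.532/10) = 1.130, G_2 = 10^(11.9/10) = 15.49
  Stage 3: F_3 = 10^(7.42/10) = 5.521, G_3 = 10^(−6.87/10) = 0.2056
  Stage 4: F_4 = 10^(8.08/10) = 6.427, G_4 = 10^(−8.08/10) = 0.1556
Friis cascade:
  F = 2.183 + (1.130 − 1)/0.4581 + (5.521 − 1)/7.096 + (6.427 − 1)/1.459 = 6.824
NF = 10 log₁₀(6.824) = 8.34 dB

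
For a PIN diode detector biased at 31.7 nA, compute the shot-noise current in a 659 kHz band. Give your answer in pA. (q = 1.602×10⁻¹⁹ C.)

81.8 pA

I_n = √(2qI·B)
2qI·B = 2 × 1.602×10⁻¹⁹ × 3.17×10⁻⁸ × 6.59×10⁵ = 6.69×10⁻²¹ A²
I_n = √(6.69×10⁻²¹) = 8.18×10⁻¹¹ A = 81.8 pA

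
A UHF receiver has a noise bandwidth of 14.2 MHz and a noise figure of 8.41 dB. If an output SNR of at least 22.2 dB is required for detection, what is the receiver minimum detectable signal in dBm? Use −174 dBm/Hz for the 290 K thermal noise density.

−71.9 dBm

Sensitivity = −174 + 10 log₁₀(B) + NF + SNR_min
= −174 + 71.52 + 8.41 + 22.2
= −71.87 dBm → −71.9 dBm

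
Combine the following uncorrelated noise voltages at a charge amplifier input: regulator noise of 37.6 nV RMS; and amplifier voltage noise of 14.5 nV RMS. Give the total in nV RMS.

40.3 nV

Uncorrelated sources add in power (mean-square): V_tot = √(ΣV_i²)
V_tot = √[(3.76×10⁻⁸)² + (1.45×10⁻⁸)²] = 4.03×10⁻⁸ V = 40.3 nV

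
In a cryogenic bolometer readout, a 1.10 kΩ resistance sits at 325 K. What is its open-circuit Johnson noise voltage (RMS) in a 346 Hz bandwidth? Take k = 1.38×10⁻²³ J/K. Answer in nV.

82.6 nV

V_n = √(4kTRB)
4kTRB = 4 × 1.38×10⁻²³ × 325 × 1.10×10³ × 3.46×10² = 6.83×10⁻¹⁵ V²
V_n = √(6.83×10⁻¹⁵) = 8.26×10⁻⁸ V = 82.6 nV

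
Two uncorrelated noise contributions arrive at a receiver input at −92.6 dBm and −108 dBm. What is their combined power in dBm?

Convert to linear, add, convert back:
P₁ = 5.50×10⁻¹³ W, P₂ = 1.58×10⁻¹⁴ W
P_tot = 5.65×10⁻¹³ W → 10 log₁₀(P_tot / 10⁻³) = −92.5 dBm

−92.5 dBm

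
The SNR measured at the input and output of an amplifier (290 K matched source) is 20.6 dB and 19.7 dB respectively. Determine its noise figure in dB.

0.9 dB

NF (dB) = SNR_in(dB) − SNR_out(dB) when the source is at T₀
NF = 20.6 − 19.7 = 0.9 dB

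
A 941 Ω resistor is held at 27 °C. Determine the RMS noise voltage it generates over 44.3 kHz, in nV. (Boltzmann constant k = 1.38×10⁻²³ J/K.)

831 nV

T = 27 °C + 273.15 = 300.15 K
V_n = √(4kTRB)
4kTRB = 4 × 1.38×10⁻²³ × 300.15 × 9.41×10² × 4.43×10⁴ = 6.91×10⁻¹³ V²
V_n = √(6.91×10⁻¹³) = 8.31×10⁻⁷ V = 831 nV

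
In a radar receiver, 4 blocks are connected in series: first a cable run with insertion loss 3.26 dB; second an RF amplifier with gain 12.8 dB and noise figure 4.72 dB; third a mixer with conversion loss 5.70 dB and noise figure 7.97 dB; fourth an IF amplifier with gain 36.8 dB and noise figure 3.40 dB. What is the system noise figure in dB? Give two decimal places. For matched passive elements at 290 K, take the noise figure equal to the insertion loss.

Convert to linear (a loss of L dB is a gain of −L dB): F_i = 10^(NF_i/10), G_i = 10^(G_i,dB/10)
  Stage 1: F_1 = 10^(3.26/10) = 2.118, G_1 = 10^(−3.26/10) = 0.4721
  Stage 2: F_2 = 10^(4.72/10) = 2.965, G_2 = 10^(12.8/10) = 19.05
  Stage 3: F_3 = 10^(7.97/10) = 6.266, G_3 = 10^(−5.70/10) = 0.2692
  Stage 4: F_4 = 10^(3.40/10) = 2.188, G_4 = 10^(36.8/10) = 4786
Friis cascade:
  F = 2.118 + (2.965 − 1)/0.4721 + (6.266 − 1)/8.995 + (2.188 − 1)/2.421 = 7.357
NF = 10 log₁₀(7.357) = 8.67 dB

8.67 dB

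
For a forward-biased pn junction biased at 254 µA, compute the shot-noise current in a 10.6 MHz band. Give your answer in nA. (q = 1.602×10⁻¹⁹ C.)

29.4 nA

I_n = √(2qI·B)
2qI·B = 2 × 1.602×10⁻¹⁹ × 2.54×10⁻⁴ × 1.06×10⁷ = 8.63×10⁻¹⁶ A²
I_n = √(8.63×10⁻¹⁶) = 2.94×10⁻⁸ A = 29.4 nA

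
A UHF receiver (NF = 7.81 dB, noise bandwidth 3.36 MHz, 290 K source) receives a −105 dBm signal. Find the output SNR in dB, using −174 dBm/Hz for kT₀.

−4.1 dB

Noise floor: N = −174 + 10 log₁₀(B) + NF
10 log₁₀(3.36×10⁶) = 65.26 dB
N = −174 + 65.26 + 7.81 = −100.93 dBm
SNR = P_sig − N = −105 − (−100.93) = −4.07 dB → −4.1 dB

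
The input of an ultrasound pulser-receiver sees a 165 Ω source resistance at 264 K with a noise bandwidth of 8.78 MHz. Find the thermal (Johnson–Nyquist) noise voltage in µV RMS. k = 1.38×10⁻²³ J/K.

V_n = √(4kTRB)
4kTRB = 4 × 1.38×10⁻²³ × 264 × 1.65×10² × 8.78×10⁶ = 2.11×10⁻¹¹ V²
V_n = √(2.11×10⁻¹¹) = 4.59×10⁻⁶ V = 4.59 µV

4.59 µV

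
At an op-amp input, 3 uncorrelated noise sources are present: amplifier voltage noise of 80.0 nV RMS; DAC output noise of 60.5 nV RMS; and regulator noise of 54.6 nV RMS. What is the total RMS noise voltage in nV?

114 nV

Uncorrelated sources add in power (mean-square): V_tot = √(ΣV_i²)
V_tot = √[(8.00×10⁻⁸)² + (6.05×10⁻⁸)² + (5.46×10⁻⁸)²] = 1.14×10⁻⁷ V = 114 nV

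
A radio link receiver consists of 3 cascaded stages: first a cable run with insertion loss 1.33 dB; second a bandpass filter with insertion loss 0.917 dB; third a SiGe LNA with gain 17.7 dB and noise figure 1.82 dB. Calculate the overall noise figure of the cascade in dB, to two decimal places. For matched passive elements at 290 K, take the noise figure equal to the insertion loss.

Convert to linear (a loss of L dB is a gain of −L dB): F_i = 10^(NF_i/10), G_i = 10^(G_i,dB/10)
  Stage 1: F_1 = 10^(1.33/10) = 1.358, G_1 = 10^(−1.33/10) = 0.7362
  Stage 2: F_2 = 10^(0.917/10) = 1.235, G_2 = 10^(−0.917/10) = 0.8097
  Stage 3: F_3 = 10^(1.82/10) = 1.521, G_3 = 10^(17.7/10) = 58.88
Friis cascade:
  F = 1.358 + (1.235 − 1)/0.7362 + (1.521 − 1)/0.5961 = 2.551
NF = 10 log₁₀(2.551) = 4.07 dB

4.07 dB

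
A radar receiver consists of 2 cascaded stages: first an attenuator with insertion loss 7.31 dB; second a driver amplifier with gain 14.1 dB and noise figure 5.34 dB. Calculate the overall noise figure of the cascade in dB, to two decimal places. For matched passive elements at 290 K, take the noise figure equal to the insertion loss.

12.65 dB

Convert to linear (a loss of L dB is a gain of −L dB): F_i = 10^(NF_i/10), G_i = 10^(G_i,dB/10)
  Stage 1: F_1 = 10^(7.31/10) = 5.383, G_1 = 10^(−7.31/10) = 0.1858
  Stage 2: F_2 = 10^(5.34/10) = 3.420, G_2 = 10^(14.1/10) = 25.70
Friis cascade:
  F = 5.383 + (3.420 − 1)/0.1858 = 18.41
NF = 10 log₁₀(18.41) = 12.65 dB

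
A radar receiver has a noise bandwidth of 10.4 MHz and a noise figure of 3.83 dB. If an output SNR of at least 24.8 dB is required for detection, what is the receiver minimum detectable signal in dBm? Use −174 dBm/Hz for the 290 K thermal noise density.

−75.2 dBm

Sensitivity = −174 + 10 log₁₀(B) + NF + SNR_min
= −174 + 70.17 + 3.83 + 24.8
= −75.20 dBm → −75.2 dBm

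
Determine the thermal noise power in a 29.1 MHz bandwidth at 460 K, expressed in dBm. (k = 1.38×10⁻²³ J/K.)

P_n = kTB = 1.38×10⁻²³ × 460 × 2.91×10⁷ = 1.85×10⁻¹³ W
In dBm: 10 log₁₀(1.85×10⁻¹³ / 10⁻³) = −97.3 dBm

−97.3 dBm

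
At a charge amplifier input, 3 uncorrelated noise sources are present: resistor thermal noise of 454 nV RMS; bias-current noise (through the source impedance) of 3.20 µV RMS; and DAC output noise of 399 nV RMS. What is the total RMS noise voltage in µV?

Uncorrelated sources add in power (mean-square): V_tot = √(ΣV_i²)
V_tot = √[(4.54×10⁻⁷)² + (3.20×10⁻⁶)² + (3.99×10⁻⁷)²] = 3.26×10⁻⁶ V = 3.26 µV

3.26 µV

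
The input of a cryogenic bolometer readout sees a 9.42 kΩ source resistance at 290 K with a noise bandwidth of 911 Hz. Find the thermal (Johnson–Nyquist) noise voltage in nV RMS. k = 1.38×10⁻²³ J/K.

371 nV

V_n = √(4kTRB)
4kTRB = 4 × 1.38×10⁻²³ × 290 × 9.42×10³ × 9.11×10² = 1.37×10⁻¹³ V²
V_n = √(1.37×10⁻¹³) = 3.71×10⁻⁷ V = 371 nV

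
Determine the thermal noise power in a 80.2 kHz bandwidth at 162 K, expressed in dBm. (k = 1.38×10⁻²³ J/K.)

P_n = kTB = 1.38×10⁻²³ × 162 × 8.02×10⁴ = 1.79×10⁻¹⁶ W
In dBm: 10 log₁₀(1.79×10⁻¹⁶ / 10⁻³) = −127.5 dBm

−127.5 dBm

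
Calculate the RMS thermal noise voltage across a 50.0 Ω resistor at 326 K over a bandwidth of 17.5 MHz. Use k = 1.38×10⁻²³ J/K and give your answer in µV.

V_n = √(4kTRB)
4kTRB = 4 × 1.38×10⁻²³ × 326 × 5.00×10¹ × 1.75×10⁷ = 1.57×10⁻¹¹ V²
V_n = √(1.57×10⁻¹¹) = 3.97×10⁻⁶ V = 3.97 µV

3.97 µV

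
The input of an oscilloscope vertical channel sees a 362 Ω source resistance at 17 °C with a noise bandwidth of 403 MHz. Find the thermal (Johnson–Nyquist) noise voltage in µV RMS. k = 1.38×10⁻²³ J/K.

48.3 µV

T = 17 °C + 273.15 = 290.15 K
V_n = √(4kTRB)
4kTRB = 4 × 1.38×10⁻²³ × 290.15 × 3.62×10² × 4.03×10⁸ = 2.34×10⁻⁹ V²
V_n = √(2.34×10⁻⁹) = 4.83×10⁻⁵ V = 48.3 µV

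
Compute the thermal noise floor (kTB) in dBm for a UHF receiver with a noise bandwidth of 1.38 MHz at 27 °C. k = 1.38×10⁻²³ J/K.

T = 27 °C + 273.15 = 300.15 K
P_n = kTB = 1.38×10⁻²³ × 300.15 × 1.38×10⁶ = 5.72×10⁻¹⁵ W
In dBm: 10 log₁₀(5.72×10⁻¹⁵ / 10⁻³) = −112.4 dBm

−112.4 dBm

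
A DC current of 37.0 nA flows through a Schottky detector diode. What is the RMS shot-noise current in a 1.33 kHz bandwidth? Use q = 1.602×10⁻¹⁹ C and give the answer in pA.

3.97 pA

I_n = √(2qI·B)
2qI·B = 2 × 1.602×10⁻¹⁹ × 3.70×10⁻⁸ × 1.33×10³ = 1.58×10⁻²³ A²
I_n = √(1.58×10⁻²³) = 3.97×10⁻¹² A = 3.97 pA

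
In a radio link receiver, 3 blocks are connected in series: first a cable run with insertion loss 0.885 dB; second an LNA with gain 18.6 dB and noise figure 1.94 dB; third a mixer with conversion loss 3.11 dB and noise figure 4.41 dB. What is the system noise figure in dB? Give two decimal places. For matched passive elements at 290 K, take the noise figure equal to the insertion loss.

2.89 dB

Convert to linear (a loss of L dB is a gain of −L dB): F_i = 10^(NF_i/10), G_i = 10^(G_i,dB/10)
  Stage 1: F_1 = 10^(0.885/10) = 1.226, G_1 = 10^(−0.885/10) = 0.8156
  Stage 2: F_2 = 10^(1.94/10) = 1.563, G_2 = 10^(18.6/10) = 72.44
  Stage 3: F_3 = 10^(4.41/10) = 2.761, G_3 = 10^(−3.11/10) = 0.4887
Friis cascade:
  F = 1.226 + (1.563 − 1)/0.8156 + (2.761 − 1)/59.09 = 1.946
NF = 10 log₁₀(1.946) = 2.89 dB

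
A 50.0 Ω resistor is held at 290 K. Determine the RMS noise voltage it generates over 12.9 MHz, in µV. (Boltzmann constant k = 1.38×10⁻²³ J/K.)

V_n = √(4kTRB)
4kTRB = 4 × 1.38×10⁻²³ × 290 × 5.00×10¹ × 1.29×10⁷ = 1.03×10⁻¹¹ V²
V_n = √(1.03×10⁻¹¹) = 3.21×10⁻⁶ V = 3.21 µV

3.21 µV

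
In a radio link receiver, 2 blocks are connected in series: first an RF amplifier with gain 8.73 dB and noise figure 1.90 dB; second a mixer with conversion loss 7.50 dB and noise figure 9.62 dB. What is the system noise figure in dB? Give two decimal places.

4.22 dB

Convert to linear (a loss of L dB is a gain of −L dB): F_i = 10^(NF_i/10), G_i = 10^(G_i,dB/10)
  Stage 1: F_1 = 10^(1.90/10) = 1.549, G_1 = 10^(8.73/10) = 7.464
  Stage 2: F_2 = 10^(9.62/10) = 9.162, G_2 = 10^(−7.50/10) = 0.1778
Friis cascade:
  F = 1.549 + (9.162 − 1)/7.464 = 2.642
NF = 10 log₁₀(2.642) = 4.22 dB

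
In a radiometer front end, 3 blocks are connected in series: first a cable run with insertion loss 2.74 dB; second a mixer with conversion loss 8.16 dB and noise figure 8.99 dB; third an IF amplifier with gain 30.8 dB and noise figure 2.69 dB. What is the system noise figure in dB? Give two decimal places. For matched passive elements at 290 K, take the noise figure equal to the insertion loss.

14.06 dB

Convert to linear (a loss of L dB is a gain of −L dB): F_i = 10^(NF_i/10), G_i = 10^(G_i,dB/10)
  Stage 1: F_1 = 10^(2.74/10) = 1.879, G_1 = 10^(−2.74/10) = 0.5321
  Stage 2: F_2 = 10^(8.99/10) = 7.925, G_2 = 10^(−8.16/10) = 0.1528
  Stage 3: F_3 = 10^(2.69/10) = 1.858, G_3 = 10^(30.8/10) = 1202
Friis cascade:
  F = 1.879 + (7.925 − 1)/0.5321 + (1.858 − 1)/0.08128 = 25.45
NF = 10 log₁₀(25.45) = 14.06 dB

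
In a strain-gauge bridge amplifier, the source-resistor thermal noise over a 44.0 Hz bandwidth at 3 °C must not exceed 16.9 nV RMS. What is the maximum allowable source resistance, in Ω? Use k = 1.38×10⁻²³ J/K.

426 Ω

T = 3 °C + 273.15 = 276.15 K
Johnson–Nyquist: V_n = √(4kTRB) ⇒ R = V_n² / (4kTB)
4kTB = 4 × 1.38×10⁻²³ × 276.15 × 4.40×10¹ = 6.71×10⁻¹⁹
R = (1.69×10⁻⁸)² / 6.71×10⁻¹⁹ = 4.26×10² Ω = 426 Ω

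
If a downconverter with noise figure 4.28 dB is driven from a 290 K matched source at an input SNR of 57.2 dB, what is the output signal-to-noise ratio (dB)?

By definition F = SNR_in/SNR_out, so in dB: SNR_out = SNR_in − NF
SNR_out = 57.2 − 4.28 = 52.92 dB

52.92 dB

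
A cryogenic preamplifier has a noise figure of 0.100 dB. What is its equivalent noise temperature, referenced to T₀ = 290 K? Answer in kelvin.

F = 10^(0.100/10) = 1.02329
T_e = (F − 1)·T₀ = (1.02329 − 1) × 290 = 6.75 K

6.75 K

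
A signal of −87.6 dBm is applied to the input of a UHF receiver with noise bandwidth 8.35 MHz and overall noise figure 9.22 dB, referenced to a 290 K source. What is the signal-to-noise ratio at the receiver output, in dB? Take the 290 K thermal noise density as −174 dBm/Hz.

8.0 dB

Noise floor: N = −174 + 10 log₁₀(B) + NF
10 log₁₀(8.35×10⁶) = 69.22 dB
N = −174 + 69.22 + 9.22 = −95.56 dBm
SNR = P_sig − N = −87.6 − (−95.56) = 7.96 dB → 8.0 dB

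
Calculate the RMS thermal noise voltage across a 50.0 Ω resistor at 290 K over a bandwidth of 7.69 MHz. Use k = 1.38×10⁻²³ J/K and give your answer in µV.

2.48 µV

V_n = √(4kTRB)
4kTRB = 4 × 1.38×10⁻²³ × 290 × 5.00×10¹ × 7.69×10⁶ = 6.16×10⁻¹² V²
V_n = √(6.16×10⁻¹²) = 2.48×10⁻⁶ V = 2.48 µV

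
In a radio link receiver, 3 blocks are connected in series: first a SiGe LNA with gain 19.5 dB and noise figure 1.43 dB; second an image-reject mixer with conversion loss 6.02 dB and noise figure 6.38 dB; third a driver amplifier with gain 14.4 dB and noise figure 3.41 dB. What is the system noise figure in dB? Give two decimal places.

Convert to linear (a loss of L dB is a gain of −L dB): F_i = 10^(NF_i/10), G_i = 10^(G_i,dB/10)
  Stage 1: F_1 = 10^(1.43/10) = 1.390, G_1 = 10^(19.5/10) = 89.13
  Stage 2: F_2 = 10^(6.38/10) = 4.345, G_2 = 10^(−6.02/10) = 0.2500
  Stage 3: F_3 = 10^(3.41/10) = 2.193, G_3 = 10^(14.4/10) = 27.54
Friis cascade:
  F = 1.390 + (4.345 − 1)/89.13 + (2.193 − 1)/22.28 = 1.481
NF = 10 log₁₀(1.481) = 1.71 dB

1.71 dB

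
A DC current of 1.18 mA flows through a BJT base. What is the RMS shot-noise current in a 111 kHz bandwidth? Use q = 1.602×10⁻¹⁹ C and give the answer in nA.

I_n = √(2qI·B)
2qI·B = 2 × 1.602×10⁻¹⁹ × 1.18×10⁻³ × 1.11×10⁵ = 4.20×10⁻¹⁷ A²
I_n = √(4.20×10⁻¹⁷) = 6.48×10⁻⁹ A = 6.48 nA

6.48 nA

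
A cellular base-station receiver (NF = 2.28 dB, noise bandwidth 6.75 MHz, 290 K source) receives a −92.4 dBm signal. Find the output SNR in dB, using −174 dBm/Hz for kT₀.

Noise floor: N = −174 + 10 log₁₀(B) + NF
10 log₁₀(6.75×10⁶) = 68.29 dB
N = −174 + 68.29 + 2.28 = −103.43 dBm
SNR = P_sig − N = −92.4 − (−103.43) = 11.03 dB → 11.0 dB

11.0 dB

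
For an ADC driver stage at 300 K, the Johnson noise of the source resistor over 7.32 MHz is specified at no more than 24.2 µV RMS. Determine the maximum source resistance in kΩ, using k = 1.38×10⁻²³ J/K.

4.83 kΩ

Johnson–Nyquist: V_n = √(4kTRB) ⇒ R = V_n² / (4kTB)
4kTB = 4 × 1.38×10⁻²³ × 300 × 7.32×10⁶ = 1.21×10⁻¹³
R = (2.42×10⁻⁵)² / 1.21×10⁻¹³ = 4.83×10³ Ω = 4.83 kΩ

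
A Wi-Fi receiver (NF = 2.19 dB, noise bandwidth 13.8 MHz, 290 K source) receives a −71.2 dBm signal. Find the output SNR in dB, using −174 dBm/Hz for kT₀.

29.2 dB

Noise floor: N = −174 + 10 log₁₀(B) + NF
10 log₁₀(1.38×10⁷) = 71.4 dB
N = −174 + 71.4 + 2.19 = −100.41 dBm
SNR = P_sig − N = −71.2 − (−100.41) = 29.21 dB → 29.2 dB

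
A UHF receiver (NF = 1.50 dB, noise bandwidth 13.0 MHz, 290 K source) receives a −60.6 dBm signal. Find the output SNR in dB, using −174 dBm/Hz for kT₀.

40.8 dB

Noise floor: N = −174 + 10 log₁₀(B) + NF
10 log₁₀(1.30×10⁷) = 71.14 dB
N = −174 + 71.14 + 1.50 = −101.36 dBm
SNR = P_sig − N = −60.6 − (−101.36) = 40.76 dB → 40.8 dB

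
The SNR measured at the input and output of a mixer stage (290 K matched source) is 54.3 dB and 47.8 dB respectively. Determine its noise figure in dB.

6.5 dB

NF (dB) = SNR_in(dB) − SNR_out(dB) when the source is at T₀
NF = 54.3 − 47.8 = 6.5 dB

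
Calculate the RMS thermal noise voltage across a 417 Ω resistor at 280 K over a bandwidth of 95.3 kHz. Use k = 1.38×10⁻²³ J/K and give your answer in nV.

784 nV

V_n = √(4kTRB)
4kTRB = 4 × 1.38×10⁻²³ × 280 × 4.17×10² × 9.53×10⁴ = 6.14×10⁻¹³ V²
V_n = √(6.14×10⁻¹³) = 7.84×10⁻⁷ V = 784 nV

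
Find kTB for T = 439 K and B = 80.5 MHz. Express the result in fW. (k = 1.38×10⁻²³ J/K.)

488 fW

P_n = kTB = 1.38×10⁻²³ × 439 × 8.05×10⁷ = 4.88×10⁻¹³ W = 488 fW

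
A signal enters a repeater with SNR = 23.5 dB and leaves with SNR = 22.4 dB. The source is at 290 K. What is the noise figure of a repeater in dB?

NF (dB) = SNR_in(dB) − SNR_out(dB) when the source is at T₀
NF = 23.5 − 22.4 = 1.1 dB

1.1 dB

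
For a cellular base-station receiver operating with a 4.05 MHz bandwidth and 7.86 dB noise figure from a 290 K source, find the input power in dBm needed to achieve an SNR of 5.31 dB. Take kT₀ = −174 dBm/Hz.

Sensitivity = −174 + 10 log₁₀(B) + NF + SNR_min
= −174 + 66.07 + 7.86 + 5.31
= −94.76 dBm → −94.8 dBm

−94.8 dBm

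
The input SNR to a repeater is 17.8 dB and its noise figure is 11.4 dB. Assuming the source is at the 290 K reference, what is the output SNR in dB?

6.4 dB

By definition F = SNR_in/SNR_out, so in dB: SNR_out = SNR_in − NF
SNR_out = 17.8 − 11.4 = 6.4 dB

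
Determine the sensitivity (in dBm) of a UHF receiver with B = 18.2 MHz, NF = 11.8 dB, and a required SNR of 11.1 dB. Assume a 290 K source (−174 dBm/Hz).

−78.5 dBm

Sensitivity = −174 + 10 log₁₀(B) + NF + SNR_min
= −174 + 72.6 + 11.8 + 11.1
= −78.5 dBm → −78.5 dBm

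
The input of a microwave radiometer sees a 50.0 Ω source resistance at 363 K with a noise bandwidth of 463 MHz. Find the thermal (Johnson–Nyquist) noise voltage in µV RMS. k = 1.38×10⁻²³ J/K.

V_n = √(4kTRB)
4kTRB = 4 × 1.38×10⁻²³ × 363 × 5.00×10¹ × 4.63×10⁸ = 4.64×10⁻¹⁰ V²
V_n = √(4.64×10⁻¹⁰) = 2.15×10⁻⁵ V = 21.5 µV

21.5 µV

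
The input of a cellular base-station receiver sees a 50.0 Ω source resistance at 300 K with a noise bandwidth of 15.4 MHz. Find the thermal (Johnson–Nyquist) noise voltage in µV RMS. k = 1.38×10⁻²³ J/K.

V_n = √(4kTRB)
4kTRB = 4 × 1.38×10⁻²³ × 300 × 5.00×10¹ × 1.54×10⁷ = 1.28×10⁻¹¹ V²
V_n = √(1.28×10⁻¹¹) = 3.57×10⁻⁶ V = 3.57 µV

3.57 µV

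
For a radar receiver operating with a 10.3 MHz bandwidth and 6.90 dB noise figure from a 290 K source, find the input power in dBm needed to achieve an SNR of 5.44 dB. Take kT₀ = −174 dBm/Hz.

Sensitivity = −174 + 10 log₁₀(B) + NF + SNR_min
= −174 + 70.13 + 6.90 + 5.44
= −91.53 dBm → −91.5 dBm

−91.5 dBm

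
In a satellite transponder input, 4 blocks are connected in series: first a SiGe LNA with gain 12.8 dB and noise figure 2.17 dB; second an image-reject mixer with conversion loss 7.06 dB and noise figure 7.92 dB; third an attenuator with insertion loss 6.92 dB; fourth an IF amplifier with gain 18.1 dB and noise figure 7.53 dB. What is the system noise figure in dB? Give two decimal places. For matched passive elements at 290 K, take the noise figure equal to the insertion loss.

Convert to linear (a loss of L dB is a gain of −L dB): F_i = 10^(NF_i/10), G_i = 10^(G_i,dB/10)
  Stage 1: F_1 = 10^(2.17/10) = 1.648, G_1 = 10^(12.8/10) = 19.05
  Stage 2: F_2 = 10^(7.92/10) = 6.194, G_2 = 10^(−7.06/10) = 0.1968
  Stage 3: F_3 = 10^(6.92/10) = 4.920, G_3 = 10^(−6.92/10) = 0.2032
  Stage 4: F_4 = 10^(7.53/10) = 5.662, G_4 = 10^(18.1/10) = 64.57
Friis cascade:
  F = 1.648 + (6.194 − 1)/19.05 + (4.920 − 1)/3.750 + (5.662 − 1)/0.7621 = 9.084
NF = 10 log₁₀(9.084) = 9.58 dB

9.58 dB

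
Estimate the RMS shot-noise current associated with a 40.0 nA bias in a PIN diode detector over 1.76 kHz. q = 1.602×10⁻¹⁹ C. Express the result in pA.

I_n = √(2qI·B)
2qI·B = 2 × 1.602×10⁻¹⁹ × 4.00×10⁻⁸ × 1.76×10³ = 2.26×10⁻²³ A²
I_n = √(2.26×10⁻²³) = 4.75×10⁻¹² A = 4.75 pA

4.75 pA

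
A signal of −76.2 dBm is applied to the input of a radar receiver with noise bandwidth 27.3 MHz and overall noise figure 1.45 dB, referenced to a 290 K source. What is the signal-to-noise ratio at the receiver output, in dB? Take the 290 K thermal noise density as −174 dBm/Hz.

Noise floor: N = −174 + 10 log₁₀(B) + NF
10 log₁₀(2.73×10⁷) = 74.36 dB
N = −174 + 74.36 + 1.45 = −98.19 dBm
SNR = P_sig − N = −76.2 − (−98.19) = 21.99 dB → 22.0 dB

22.0 dB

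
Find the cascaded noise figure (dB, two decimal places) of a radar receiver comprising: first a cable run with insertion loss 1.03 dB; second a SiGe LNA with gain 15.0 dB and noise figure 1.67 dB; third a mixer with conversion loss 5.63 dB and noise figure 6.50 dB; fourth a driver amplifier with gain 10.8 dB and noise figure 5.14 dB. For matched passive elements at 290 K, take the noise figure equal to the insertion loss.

Convert to linear (a loss of L dB is a gain of −L dB): F_i = 10^(NF_i/10), G_i = 10^(G_i,dB/10)
  Stage 1: F_1 = 10^(1.03/10) = 1.268, G_1 = 10^(−1.03/10) = 0.7889
  Stage 2: F_2 = 10^(1.67/10) = 1.469, G_2 = 10^(15.0/10) = 31.62
  Stage 3: F_3 = 10^(6.50/10) = 4.467, G_3 = 10^(−5.63/10) = 0.2735
  Stage 4: F_4 = 10^(5.14/10) = 3.266, G_4 = 10^(10.8/10) = 12.02
Friis cascade:
  F = 1.268 + (1.469 − 1)/0.7889 + (4.467 − 1)/24.95 + (3.266 − 1)/6.823 = 2.333
NF = 10 log₁₀(2.333) = 3.68 dB

3.68 dB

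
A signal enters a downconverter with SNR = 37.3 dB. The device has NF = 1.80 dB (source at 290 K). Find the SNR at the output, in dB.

35.50 dB

By definition F = SNR_in/SNR_out, so in dB: SNR_out = SNR_in − NF
SNR_out = 37.3 − 1.80 = 35.50 dB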